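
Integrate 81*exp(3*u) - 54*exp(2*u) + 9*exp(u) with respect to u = (3*exp(u) - 1)^3 + C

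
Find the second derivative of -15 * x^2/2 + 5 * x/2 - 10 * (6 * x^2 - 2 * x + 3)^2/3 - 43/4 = -1440*x^2 + 480*x - 845/3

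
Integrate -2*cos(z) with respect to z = -2*sin(z) + C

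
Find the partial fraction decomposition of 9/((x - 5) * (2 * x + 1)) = -18/(11*(2*x + 1)) + 9/(11*(x - 5))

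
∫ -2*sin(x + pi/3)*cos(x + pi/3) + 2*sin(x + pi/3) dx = (cos(x + pi/3) - 1)^2 + C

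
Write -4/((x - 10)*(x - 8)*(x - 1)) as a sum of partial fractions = -4/(63*(x - 1)) + 2/(7*(x - 8)) - 2/(9*(x - 10))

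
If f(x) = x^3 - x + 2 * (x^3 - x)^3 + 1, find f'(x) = 18*x^8 - 42*x^6 + 30*x^4 - 3*x^2 - 1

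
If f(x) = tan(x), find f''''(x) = 24*tan(x)^5 + 40*tan(x)^3 + 16*tan(x)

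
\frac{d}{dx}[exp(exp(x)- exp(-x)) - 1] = (exp(exp(x) - exp(-x)) + exp(2*x + exp(x) - exp(-x)))*exp(-x)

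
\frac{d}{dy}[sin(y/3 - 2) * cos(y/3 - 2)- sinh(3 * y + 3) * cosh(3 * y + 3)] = cos(2*y/3 - 4)/3 - 3*cosh(6*y + 6)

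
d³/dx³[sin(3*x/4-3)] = -27*cos(3*x/4 - 3)/64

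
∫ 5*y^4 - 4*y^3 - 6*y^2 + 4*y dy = y^5 - y^4 - 2*y^3 + 2*y^2 + C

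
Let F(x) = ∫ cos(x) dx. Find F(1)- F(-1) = 2*sin(1)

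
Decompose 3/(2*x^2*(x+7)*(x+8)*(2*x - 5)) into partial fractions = 8/(3325*(2*x - 5)) + 1/(896*(x + 8)) - 3/(1862*(x + 7)) - 111/(156800*x) - 3/(560*x^2)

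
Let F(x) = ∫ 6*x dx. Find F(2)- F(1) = 9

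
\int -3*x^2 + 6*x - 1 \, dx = -x^3 + 3*x^2 - x + C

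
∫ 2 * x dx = x^2 + C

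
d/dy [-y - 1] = -1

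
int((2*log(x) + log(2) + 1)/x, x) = (log(x) + 1)*log(2*x) + C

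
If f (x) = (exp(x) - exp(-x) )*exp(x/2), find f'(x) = (3*exp(5*x/2) + exp(x/2))*exp(-x)/2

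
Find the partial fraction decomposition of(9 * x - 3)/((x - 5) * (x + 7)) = 11/(2*(x + 7)) + 7/(2*(x - 5))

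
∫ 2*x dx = x^2 + C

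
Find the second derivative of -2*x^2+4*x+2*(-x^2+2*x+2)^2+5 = 24*x^2 - 48*x - 4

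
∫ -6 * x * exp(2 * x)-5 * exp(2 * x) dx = (-3*x - 1)*exp(2*x) + C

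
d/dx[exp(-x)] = -exp(-x)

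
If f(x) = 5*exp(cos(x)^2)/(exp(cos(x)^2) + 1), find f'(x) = -10*exp(cos(x)^2)*sin(x)*cos(x)/(1 + E*exp(-sin(x)^2))^2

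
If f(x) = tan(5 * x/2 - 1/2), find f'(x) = 5*tan(5*x/2 - 1/2)^2/2 + 5/2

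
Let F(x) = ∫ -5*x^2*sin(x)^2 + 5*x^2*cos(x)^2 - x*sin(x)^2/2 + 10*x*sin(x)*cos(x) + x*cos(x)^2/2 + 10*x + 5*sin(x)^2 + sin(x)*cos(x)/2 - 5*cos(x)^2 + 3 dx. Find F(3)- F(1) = 83*sin(6)/4 - sin(2)/4 + 46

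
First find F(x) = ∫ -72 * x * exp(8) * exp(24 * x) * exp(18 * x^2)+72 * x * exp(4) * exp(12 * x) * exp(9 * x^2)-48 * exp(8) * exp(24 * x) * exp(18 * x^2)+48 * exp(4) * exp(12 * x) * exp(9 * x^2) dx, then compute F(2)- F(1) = -2*exp(128) - 4*exp(25) + 2*exp(50) + 4*exp(64)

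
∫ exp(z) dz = exp(z) + C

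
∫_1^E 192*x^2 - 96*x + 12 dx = -27 + (-1 + 4*E)^3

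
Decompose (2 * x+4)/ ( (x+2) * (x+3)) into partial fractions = 2/(x + 3)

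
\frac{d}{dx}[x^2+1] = 2*x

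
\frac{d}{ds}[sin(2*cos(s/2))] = -sin(s/2)*cos(2*cos(s/2))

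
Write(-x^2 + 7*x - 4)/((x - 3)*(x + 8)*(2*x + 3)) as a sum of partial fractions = 67/(117*(2*x + 3)) - 124/(143*(x + 8)) + 8/(99*(x - 3))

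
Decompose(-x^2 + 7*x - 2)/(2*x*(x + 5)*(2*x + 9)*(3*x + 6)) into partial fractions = -43/(27*(2*x + 9)) + 31/(45*(x + 5)) + 1/(9*(x + 2)) - 1/(270*x)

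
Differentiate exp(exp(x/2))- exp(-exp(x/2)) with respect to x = (exp(x/2) + exp(x/2 + 2*exp(x/2)))*exp(-exp(x/2))/2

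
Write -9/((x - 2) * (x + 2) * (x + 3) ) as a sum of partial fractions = -9/(5*(x + 3)) + 9/(4*(x + 2)) - 9/(20*(x - 2))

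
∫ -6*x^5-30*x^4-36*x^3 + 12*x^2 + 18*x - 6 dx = -x^6 - 6*x^5 - 9*x^4 + 4*x^3 + 9*x^2 - 6*x + C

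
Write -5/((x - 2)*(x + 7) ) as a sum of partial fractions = 5/(9*(x + 7)) - 5/(9*(x - 2))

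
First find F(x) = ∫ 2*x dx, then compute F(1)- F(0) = 1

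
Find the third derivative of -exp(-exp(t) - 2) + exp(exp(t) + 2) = (exp(3*t) - 3*exp(2*t) + exp(t) + exp(t + 2*exp(t) + 4) + 3*exp(2*t + 2*exp(t) + 4) + exp(3*t + 2*exp(t) + 4))*exp(-exp(t) - 2)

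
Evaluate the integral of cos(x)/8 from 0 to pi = 0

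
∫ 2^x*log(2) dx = 2^x + C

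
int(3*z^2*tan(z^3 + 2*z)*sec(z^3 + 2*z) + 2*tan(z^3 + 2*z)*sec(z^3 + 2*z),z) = sec(z*(z^2 + 2)) + C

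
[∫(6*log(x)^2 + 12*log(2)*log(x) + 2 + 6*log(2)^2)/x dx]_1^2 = 2*log(2) + 14*log(2)^3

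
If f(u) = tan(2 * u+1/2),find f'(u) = 2*tan(2*u + 1/2)^2 + 2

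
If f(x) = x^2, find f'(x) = 2*x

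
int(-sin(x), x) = cos(x) + C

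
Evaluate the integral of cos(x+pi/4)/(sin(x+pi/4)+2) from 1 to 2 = -log(sin(pi/4 + 1) + 2) + log(sin(pi/4 + 2) + 2)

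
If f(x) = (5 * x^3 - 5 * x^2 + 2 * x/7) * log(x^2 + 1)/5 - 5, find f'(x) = (105*x^4*log(x^2 + 1) + 70*x^4 - 70*x^3*log(x^2 + 1) - 70*x^3 + 107*x^2*log(x^2 + 1) + 4*x^2 - 70*x*log(x^2 + 1) + 2*log(x^2 + 1))/(35*x^2 + 35)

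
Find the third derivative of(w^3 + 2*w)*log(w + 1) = (6*w^3*log(w + 1) + 11*w^3 + 18*w^2*log(w + 1) + 27*w^2 + 18*w*log(w + 1) + 16*w + 6*log(w + 1) - 6)/(w^3 + 3*w^2 + 3*w + 1)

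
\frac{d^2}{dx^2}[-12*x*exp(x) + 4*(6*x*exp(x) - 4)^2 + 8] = 576*x^2*exp(2*x) + 1152*x*exp(2*x) - 204*x*exp(x) + 288*exp(2*x) - 408*exp(x)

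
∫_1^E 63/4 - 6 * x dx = 9/4 + (-3 + 3*E/4)*(5 - 4*E)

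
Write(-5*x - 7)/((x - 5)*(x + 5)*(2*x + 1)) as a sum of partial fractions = 2/(11*(2*x + 1)) + 1/(5*(x + 5)) - 16/(55*(x - 5))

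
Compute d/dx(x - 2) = 1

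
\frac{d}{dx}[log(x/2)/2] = 1/(2*x)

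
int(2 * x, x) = x^2 + C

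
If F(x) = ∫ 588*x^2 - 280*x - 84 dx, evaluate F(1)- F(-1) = 224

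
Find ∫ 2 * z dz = z^2 + C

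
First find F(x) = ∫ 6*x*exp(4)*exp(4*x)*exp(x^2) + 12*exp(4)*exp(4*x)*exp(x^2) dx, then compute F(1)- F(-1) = -3*E + 3*exp(9)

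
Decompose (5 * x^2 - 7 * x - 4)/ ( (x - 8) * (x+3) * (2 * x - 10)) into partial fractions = 31/(88*(x + 3)) - 43/(24*(x - 5)) + 130/(33*(x - 8))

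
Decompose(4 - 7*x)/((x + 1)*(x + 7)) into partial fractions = -53/(6*(x + 7)) + 11/(6*(x + 1))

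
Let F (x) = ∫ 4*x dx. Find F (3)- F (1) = 16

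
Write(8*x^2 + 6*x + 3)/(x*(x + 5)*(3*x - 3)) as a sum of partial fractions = 173/(90*(x + 5)) + 17/(18*(x - 1)) - 1/(5*x)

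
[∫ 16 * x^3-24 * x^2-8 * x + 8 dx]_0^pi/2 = -pi^2 - 1 + (-pi - 1 + pi^2/2)^2 + 2*pi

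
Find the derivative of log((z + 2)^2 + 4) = (2*z + 4)/(z^2 + 4*z + 8)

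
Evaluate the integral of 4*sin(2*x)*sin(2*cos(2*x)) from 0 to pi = 0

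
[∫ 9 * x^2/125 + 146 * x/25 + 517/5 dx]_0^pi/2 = -1075 + 6*pi/5 + 3*(pi/10 + 5)^3 + 28*(pi/10 + 5)^2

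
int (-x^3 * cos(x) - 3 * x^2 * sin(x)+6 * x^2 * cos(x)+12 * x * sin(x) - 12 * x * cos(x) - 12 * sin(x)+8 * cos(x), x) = -(x - 2)^3*sin(x) + C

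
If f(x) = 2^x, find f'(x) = 2^x*log(2)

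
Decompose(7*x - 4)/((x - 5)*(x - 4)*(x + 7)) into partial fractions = -53/(132*(x + 7)) - 24/(11*(x - 4)) + 31/(12*(x - 5))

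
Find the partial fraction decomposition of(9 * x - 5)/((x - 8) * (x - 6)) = -49/(2*(x - 6)) + 67/(2*(x - 8))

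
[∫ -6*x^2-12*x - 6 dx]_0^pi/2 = 2 - 2*(1 + pi/2)^3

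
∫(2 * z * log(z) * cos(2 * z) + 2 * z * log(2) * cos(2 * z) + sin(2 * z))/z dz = log(2*z)*sin(2*z) + C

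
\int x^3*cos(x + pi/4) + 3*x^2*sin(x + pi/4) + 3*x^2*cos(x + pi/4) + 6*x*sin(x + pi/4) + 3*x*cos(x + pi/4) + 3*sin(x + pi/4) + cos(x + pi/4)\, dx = (x + 1)^3*sin(x + pi/4) + C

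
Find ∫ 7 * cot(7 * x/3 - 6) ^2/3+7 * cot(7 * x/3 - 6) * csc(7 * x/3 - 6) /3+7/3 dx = -cot(7*x/3 - 6) - csc(7*x/3 - 6) + C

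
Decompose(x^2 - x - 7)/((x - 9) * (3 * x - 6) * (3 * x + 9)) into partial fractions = 1/(108*(x + 3)) + 1/(63*(x - 2)) + 65/(756*(x - 9))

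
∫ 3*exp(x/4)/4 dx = 3*exp(x/4) + C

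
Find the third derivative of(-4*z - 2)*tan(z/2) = -3*z*tan(z/2)^4 - 4*z*tan(z/2)^2 - z - 3*tan(z/2)^4/2 - 6*tan(z/2)^3 - 2*tan(z/2)^2 - 6*tan(z/2) - 1/2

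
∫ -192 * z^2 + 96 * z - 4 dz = -64*z^3 + 48*z^2 - 4*z + C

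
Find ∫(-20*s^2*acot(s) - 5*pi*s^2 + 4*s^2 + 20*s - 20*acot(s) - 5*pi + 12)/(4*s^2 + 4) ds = s - (5*s + 2)*(4*acot(s) + pi)/4 + C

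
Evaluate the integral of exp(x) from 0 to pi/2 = -1 + exp(pi/2)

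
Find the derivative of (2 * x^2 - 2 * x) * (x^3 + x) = 10*x^4 - 8*x^3 + 6*x^2 - 4*x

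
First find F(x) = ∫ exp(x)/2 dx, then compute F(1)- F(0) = -1/2 + E/2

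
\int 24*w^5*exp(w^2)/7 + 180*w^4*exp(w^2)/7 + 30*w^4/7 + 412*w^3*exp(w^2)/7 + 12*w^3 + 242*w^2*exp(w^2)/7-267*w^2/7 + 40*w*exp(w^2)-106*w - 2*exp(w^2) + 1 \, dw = (2*w + 1)*(w + 2*exp(w^2) - 4)*(3*w^3 + 21*w^2 + 35*w - 21)/7 + C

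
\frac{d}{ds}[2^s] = 2^s*log(2)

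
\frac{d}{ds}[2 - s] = -1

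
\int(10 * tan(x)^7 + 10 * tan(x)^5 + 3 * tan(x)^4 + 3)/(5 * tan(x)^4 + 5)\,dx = 3*x/5 + tan(x)^2 + acot(tan(x)^2) + C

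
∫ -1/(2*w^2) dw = 1/(2*w) + C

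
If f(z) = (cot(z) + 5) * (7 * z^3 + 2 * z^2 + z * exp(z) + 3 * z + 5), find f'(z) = -7*z^3/sin(z)^2 + 105*z^2 + 21*z^2/tan(z) - 2*z^2/sin(z)^2 + 5*z*exp(z) + z*exp(z)/tan(z) - z*exp(z)/sin(z)^2 + 20*z + 4*z/tan(z) - 3*z/sin(z)^2 + 5*exp(z) + exp(z)/tan(z) + 15 + 3/tan(z) - 5/sin(z)^2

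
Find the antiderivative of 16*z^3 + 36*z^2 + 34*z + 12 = 4*z^4 + 12*z^3 + 17*z^2 + 12*z + C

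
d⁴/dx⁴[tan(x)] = 24*tan(x)^5 + 40*tan(x)^3 + 16*tan(x)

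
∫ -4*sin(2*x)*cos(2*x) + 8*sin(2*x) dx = (cos(2*x) - 2)^2 + C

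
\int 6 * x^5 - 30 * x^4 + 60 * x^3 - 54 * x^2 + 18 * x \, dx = x^6 - 6*x^5 + 15*x^4 - 18*x^3 + 9*x^2 + C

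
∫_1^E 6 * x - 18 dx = -12 + 3*(-3 + E)^2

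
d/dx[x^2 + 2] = 2*x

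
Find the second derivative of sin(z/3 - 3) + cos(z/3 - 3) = -sqrt(2)*cos(-z/3 + pi/4 + 3)/9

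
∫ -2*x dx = -x^2 + C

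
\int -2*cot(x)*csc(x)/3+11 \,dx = 11*x + 2*csc(x)/3 + C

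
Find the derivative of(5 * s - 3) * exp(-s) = (8 - 5*s)*exp(-s)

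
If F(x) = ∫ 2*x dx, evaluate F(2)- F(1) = 3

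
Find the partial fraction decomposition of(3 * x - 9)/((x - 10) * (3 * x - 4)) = 15/(26*(3*x - 4)) + 21/(26*(x - 10))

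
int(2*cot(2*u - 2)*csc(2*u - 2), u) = -csc(2*u - 2) + C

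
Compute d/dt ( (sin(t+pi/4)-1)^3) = 3*sin(t + pi/4)^2*cos(t + pi/4) - 3*cos(2*t) + 3*cos(t + pi/4)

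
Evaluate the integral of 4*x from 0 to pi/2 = pi^2/2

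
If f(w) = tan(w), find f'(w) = cos(w)^(-2)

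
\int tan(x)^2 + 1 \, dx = tan(x) + C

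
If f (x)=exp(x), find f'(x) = exp(x)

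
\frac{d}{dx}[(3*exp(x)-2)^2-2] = 18*exp(2*x) - 12*exp(x)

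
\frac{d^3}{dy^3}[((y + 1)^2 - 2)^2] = 24*y + 24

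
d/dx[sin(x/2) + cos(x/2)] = -sin(x/2)/2 + cos(x/2)/2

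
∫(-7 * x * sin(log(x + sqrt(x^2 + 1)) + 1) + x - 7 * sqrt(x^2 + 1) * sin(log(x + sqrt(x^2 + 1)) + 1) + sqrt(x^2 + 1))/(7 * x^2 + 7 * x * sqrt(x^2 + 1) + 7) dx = log(x + sqrt(x^2 + 1))/7 + cos(log(x + sqrt(x^2 + 1)) + 1) + C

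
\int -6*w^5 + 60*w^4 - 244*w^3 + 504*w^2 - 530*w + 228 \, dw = -w^6 + 12*w^5 - 61*w^4 + 168*w^3 - 265*w^2 + 228*w + C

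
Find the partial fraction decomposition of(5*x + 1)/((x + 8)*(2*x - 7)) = 37/(23*(2*x - 7)) + 39/(23*(x + 8))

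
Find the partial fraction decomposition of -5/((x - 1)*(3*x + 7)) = 3/(2*(3*x + 7)) - 1/(2*(x - 1))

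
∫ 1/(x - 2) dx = log(x - 2) + C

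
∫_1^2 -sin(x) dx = -cos(1) + cos(2)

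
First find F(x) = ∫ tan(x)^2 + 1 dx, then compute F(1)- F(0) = tan(1)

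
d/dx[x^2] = 2*x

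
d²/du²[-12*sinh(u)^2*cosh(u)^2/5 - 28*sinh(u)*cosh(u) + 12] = -48*(cosh(2*u) - 1)^2/5 - 56*sinh(2*u) - 96*cosh(2*u)/5 + 72/5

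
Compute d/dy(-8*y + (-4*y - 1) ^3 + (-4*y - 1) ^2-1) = -192*y^2 - 64*y - 12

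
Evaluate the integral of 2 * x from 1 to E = -1 + exp(2)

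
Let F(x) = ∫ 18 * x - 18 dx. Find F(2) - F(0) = 0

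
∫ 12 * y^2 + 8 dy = 4*y^3 + 8*y + C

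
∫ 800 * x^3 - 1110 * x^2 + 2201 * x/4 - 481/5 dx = 200*x^4 - 370*x^3 + 2201*x^2/8 - 481*x/5 + C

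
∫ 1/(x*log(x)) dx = log(4*log(x)) + C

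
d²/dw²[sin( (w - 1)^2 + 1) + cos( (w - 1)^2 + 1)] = -4*sqrt(2)*w^2*sin(w^2 - 2*w + pi/4 + 2) + 8*sqrt(2)*w*sin(w^2 - 2*w + pi/4 + 2) - 6*sin(w^2 - 2*w + 2) - 2*cos(w^2 - 2*w + 2)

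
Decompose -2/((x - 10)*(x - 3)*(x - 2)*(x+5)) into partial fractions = 1/(420*(x + 5)) - 1/(28*(x - 2)) + 1/(28*(x - 3)) - 1/(420*(x - 10))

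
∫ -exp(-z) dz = exp(-z) + C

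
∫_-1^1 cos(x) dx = 2*sin(1)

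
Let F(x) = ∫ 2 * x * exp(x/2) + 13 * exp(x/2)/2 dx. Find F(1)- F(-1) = -exp(-1/2) + 9*exp(1/2)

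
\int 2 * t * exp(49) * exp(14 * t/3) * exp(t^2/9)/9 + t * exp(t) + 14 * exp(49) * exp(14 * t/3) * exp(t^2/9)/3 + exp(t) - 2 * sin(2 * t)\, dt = t*exp(t) + exp((t + 21)^2/9) + cos(2*t) + C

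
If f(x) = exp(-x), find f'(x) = -exp(-x)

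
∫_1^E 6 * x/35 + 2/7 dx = -13/35 + 3*exp(2)/35 + 2*E/7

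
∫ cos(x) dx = sin(x) + C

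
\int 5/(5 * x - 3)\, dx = log(5*x - 3) + C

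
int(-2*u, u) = -u^2 + C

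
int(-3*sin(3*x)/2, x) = cos(3*x)/2 + C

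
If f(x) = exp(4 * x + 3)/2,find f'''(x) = 32*exp(4*x + 3)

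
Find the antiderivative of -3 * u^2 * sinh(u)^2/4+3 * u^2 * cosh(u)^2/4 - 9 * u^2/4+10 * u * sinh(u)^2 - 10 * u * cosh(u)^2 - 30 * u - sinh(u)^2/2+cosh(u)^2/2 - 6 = -u^3/2 - 20*u^2 - 11*u/2 + C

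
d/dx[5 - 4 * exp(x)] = -4*exp(x)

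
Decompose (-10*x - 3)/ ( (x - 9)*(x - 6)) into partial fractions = 21/(x - 6) - 31/(x - 9)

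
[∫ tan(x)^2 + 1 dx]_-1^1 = 2*tan(1)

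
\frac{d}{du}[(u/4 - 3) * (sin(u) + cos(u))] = -u*sin(u)/4 + u*cos(u)/4 + 13*sin(u)/4 - 11*cos(u)/4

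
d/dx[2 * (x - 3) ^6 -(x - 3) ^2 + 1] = 12*x^5 - 180*x^4 + 1080*x^3 - 3240*x^2 + 4858*x - 2910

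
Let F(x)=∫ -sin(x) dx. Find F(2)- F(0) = -1 + cos(2)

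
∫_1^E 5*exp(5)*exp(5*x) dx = -exp(10) + exp(5 + 5*E)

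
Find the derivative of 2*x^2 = 4*x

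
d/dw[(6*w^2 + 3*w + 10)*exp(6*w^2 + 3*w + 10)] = 72*w^3*exp(6*w^2 + 3*w + 10) + 54*w^2*exp(6*w^2 + 3*w + 10) + 141*w*exp(6*w^2 + 3*w + 10) + 33*exp(6*w^2 + 3*w + 10)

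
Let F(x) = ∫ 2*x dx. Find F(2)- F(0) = 4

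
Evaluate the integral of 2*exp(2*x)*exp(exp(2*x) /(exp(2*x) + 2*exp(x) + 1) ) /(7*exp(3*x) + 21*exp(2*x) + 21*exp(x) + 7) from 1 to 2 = -exp(exp(2)/(1 + E)^2)/7 + exp(exp(4)/(1 + exp(2))^2)/7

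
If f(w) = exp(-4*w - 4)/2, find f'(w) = -2*exp(-4*w - 4)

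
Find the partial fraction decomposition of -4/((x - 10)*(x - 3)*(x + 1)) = -1/(11*(x + 1)) + 1/(7*(x - 3)) - 4/(77*(x - 10))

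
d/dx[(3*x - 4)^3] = 81*x^2 - 216*x + 144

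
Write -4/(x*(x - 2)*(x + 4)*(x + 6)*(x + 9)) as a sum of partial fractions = -4/(1485*(x + 9)) + 1/(72*(x + 6)) - 1/(60*(x + 4)) - 1/(264*(x - 2)) + 1/(108*x)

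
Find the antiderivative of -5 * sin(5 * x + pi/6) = cos(5*x + pi/6) + C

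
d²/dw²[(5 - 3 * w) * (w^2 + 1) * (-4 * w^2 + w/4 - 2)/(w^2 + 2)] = (144*w^7 - 83*w^6 + 864*w^5 - 498*w^4 + 1795*w^3 - 1374*w^2 + 750*w - 412)/(2*w^6 + 12*w^4 + 24*w^2 + 16)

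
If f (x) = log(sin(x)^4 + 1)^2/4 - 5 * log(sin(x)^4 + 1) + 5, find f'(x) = 2*(log(sin(x)^4 + 1) - 10)*sin(x)^3*cos(x)/(sin(x)^4 + 1)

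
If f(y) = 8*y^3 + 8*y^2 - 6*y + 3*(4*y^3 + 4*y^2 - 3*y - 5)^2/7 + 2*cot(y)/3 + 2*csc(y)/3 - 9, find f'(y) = 288*y^5/7 + 480*y^4/7 - 96*y^3/7 - 408*y^2/7 - 74*y/7 - 2*cot(y)^2/3 - 2*cot(y)*csc(y)/3 + 130/21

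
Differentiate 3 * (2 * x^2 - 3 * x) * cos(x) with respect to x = -6*x^2*sin(x) + 9*x*sin(x) + 12*x*cos(x) - 9*cos(x)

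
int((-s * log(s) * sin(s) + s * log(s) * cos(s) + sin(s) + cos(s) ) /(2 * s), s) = sqrt(2)*log(s)*sin(s + pi/4)/2 + C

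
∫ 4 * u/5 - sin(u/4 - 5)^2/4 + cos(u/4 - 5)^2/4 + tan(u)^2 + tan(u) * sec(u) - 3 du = 2*u^2/5 - 4*u + sin(u/2 - 10)/2 + tan(u) + sec(u) + C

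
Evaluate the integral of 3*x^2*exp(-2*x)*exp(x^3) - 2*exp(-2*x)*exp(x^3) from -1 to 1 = -E + exp(-1)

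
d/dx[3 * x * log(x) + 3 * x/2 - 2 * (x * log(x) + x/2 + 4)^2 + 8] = -4*x*log(x)^2 - 8*x*log(x) - 3*x - 13*log(x) - 39/2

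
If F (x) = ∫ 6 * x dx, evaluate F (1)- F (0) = 3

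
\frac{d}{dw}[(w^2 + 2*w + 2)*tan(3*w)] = 3*w^2/cos(3*w)^2 + 2*w*tan(3*w) + 6*w/cos(3*w)^2 + 2*tan(3*w) + 6/cos(3*w)^2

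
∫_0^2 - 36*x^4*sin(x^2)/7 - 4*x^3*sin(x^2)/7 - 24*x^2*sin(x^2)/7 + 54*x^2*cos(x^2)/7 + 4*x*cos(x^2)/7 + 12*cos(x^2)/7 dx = 176*cos(4)/7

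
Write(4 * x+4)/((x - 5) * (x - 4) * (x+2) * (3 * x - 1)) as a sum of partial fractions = 72/(539*(3*x - 1)) + 2/(147*(x + 2)) - 10/(33*(x - 4)) + 12/(49*(x - 5))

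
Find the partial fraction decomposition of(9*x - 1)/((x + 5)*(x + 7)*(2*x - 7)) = 122/(357*(2*x - 7)) - 32/(21*(x + 7)) + 23/(17*(x + 5))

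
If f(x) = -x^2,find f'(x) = -2*x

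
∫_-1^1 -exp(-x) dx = -E + exp(-1)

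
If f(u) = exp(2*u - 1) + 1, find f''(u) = 4*exp(2*u - 1)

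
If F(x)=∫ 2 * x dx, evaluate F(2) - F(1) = 3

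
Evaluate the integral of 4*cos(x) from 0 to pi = 0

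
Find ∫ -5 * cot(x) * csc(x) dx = 5*csc(x) + C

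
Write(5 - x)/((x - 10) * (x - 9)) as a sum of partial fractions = 4/(x - 9) - 5/(x - 10)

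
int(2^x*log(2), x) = 2^x + C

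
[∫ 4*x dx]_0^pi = 2*pi^2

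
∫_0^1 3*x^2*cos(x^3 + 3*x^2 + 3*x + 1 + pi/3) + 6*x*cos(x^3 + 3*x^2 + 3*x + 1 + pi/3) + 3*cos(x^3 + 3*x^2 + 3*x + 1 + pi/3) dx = -sin(1 + pi/3) + sin(pi/3 + 8)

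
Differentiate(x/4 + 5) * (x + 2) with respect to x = x/2 + 11/2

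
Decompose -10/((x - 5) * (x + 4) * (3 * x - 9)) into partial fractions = -10/(189*(x + 4)) + 5/(21*(x - 3)) - 5/(27*(x - 5))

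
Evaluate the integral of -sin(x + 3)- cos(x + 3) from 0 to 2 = sin(3) + cos(5) - sin(5) - cos(3)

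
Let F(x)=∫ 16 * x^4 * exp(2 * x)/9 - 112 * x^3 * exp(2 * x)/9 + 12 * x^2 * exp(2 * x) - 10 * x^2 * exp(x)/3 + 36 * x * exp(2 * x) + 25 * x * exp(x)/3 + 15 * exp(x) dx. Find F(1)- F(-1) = -242*exp(-2)/9 + 55*exp(-1)/3 + 35*E/3 + 98*exp(2)/9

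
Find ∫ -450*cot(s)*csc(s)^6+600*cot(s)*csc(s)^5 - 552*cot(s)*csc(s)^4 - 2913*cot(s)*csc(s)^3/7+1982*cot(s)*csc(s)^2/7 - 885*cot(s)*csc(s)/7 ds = (885 - 991/sin(s) + 971/sin(s)^2 + 966/sin(s)^3 - 840/sin(s)^4 + 525/sin(s)^5)/(7*sin(s)) + C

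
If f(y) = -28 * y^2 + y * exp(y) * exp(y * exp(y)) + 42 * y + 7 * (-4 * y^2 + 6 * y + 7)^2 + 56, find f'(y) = 448*y^3 + y^2*exp(y*exp(y) + 2*y) - 1008*y^2 + y*exp(y*exp(y) + y) + y*exp(y*exp(y) + 2*y) - 336*y + exp(y*exp(y) + y) + 630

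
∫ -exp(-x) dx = exp(-x) + C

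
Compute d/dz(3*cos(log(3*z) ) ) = -3*sin(log(z) + log(3))/z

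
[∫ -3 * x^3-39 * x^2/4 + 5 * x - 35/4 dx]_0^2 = -91/2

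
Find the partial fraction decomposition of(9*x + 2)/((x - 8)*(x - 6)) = -28/(x - 6) + 37/(x - 8)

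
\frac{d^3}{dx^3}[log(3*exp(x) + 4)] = (-36*exp(2*x) + 48*exp(x))/(27*exp(3*x) + 108*exp(2*x) + 144*exp(x) + 64)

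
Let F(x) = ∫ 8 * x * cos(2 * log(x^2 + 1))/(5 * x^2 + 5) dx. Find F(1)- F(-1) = 0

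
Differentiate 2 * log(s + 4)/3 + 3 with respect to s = 2/(3*s + 12)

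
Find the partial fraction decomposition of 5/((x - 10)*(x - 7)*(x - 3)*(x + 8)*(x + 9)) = 5/(3648*(x + 9)) - 1/(594*(x + 8)) + 5/(3696*(x - 3)) - 1/(576*(x - 7)) + 5/(7182*(x - 10))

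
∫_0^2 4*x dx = 8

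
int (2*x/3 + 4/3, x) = x^2/3 + 4*x/3 + C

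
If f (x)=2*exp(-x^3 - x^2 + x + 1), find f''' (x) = (-54*x^6 - 108*x^5 - 18*x^4 + 164*x^3 + 114*x^2 - 24*x - 22)*exp(-x^3 - x^2 + x + 1)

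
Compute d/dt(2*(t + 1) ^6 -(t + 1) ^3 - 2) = 12*t^5 + 60*t^4 + 120*t^3 + 117*t^2 + 54*t + 9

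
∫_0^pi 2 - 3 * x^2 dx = -pi^3 + 2*pi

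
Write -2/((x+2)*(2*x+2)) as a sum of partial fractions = 1/(x + 2) - 1/(x + 1)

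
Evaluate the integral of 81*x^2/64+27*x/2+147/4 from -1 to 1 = 2379/32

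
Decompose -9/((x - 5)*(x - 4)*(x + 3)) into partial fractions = -9/(56*(x + 3)) + 9/(7*(x - 4)) - 9/(8*(x - 5))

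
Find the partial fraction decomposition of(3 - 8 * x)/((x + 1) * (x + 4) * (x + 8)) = 67/(28*(x + 8)) - 35/(12*(x + 4)) + 11/(21*(x + 1))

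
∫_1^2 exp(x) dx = -E + exp(2)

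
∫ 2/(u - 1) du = 2*log(u - 1) + C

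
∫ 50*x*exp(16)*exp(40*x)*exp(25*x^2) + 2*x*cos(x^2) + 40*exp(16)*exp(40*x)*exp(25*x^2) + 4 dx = 4*x + exp((5*x + 4)^2) + sin(x^2) + C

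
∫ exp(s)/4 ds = exp(s)/4 + C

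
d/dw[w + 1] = 1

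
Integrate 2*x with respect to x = x^2 + C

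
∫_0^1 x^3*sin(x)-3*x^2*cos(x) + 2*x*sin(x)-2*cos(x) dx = -3*cos(1)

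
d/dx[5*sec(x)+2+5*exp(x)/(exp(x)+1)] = (5*exp(2*x)*tan(x)*sec(x) + 10*exp(x)*tan(x)*sec(x) + 5*exp(x) + 5*tan(x)*sec(x))/(exp(2*x) + 2*exp(x) + 1)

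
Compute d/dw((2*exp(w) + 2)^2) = 8*exp(2*w) + 8*exp(w)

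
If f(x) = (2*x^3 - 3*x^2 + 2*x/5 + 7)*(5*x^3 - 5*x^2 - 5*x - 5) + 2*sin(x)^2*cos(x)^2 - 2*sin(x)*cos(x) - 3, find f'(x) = 60*x^5 - 125*x^4 + 28*x^3 + 114*x^2 - 44*x - 2*sin(2*x) + sin(4*x) - 2*sqrt(2)*cos(2*x + pi/4) - 37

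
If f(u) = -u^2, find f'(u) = -2*u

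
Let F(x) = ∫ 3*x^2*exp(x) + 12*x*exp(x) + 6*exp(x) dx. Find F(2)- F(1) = -9*E + 24*exp(2)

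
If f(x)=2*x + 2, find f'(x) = 2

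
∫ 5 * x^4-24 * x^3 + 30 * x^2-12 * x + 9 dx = x^5 - 6*x^4 + 10*x^3 - 6*x^2 + 9*x + C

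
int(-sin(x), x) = cos(x) + C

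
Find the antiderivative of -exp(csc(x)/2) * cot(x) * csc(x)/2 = exp(csc(x)/2) + C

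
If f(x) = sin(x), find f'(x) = cos(x)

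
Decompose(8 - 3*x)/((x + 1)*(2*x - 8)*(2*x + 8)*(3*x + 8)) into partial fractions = 27/(100*(3*x + 8)) - 5/(96*(x + 4)) - 11/(300*(x + 1)) - 1/(800*(x - 4))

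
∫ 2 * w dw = w^2 + C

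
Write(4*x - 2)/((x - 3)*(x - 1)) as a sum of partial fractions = -1/(x - 1) + 5/(x - 3)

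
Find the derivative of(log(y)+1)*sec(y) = (y*log(y)*tan(y)*sec(y) + y*tan(y)*sec(y) + sec(y))/y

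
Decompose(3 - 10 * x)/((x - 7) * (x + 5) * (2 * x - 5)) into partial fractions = 88/(135*(2*x - 5)) + 53/(180*(x + 5)) - 67/(108*(x - 7))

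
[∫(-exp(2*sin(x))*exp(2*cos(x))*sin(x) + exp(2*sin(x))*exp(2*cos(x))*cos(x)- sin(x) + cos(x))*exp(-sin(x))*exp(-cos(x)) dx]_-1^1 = -exp(-sin(1) + cos(1)) - exp(-sin(1) - cos(1)) + exp(-cos(1) + sin(1)) + exp(cos(1) + sin(1))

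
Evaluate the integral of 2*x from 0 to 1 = 1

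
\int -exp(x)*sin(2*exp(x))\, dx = cos(2*exp(x))/2 + C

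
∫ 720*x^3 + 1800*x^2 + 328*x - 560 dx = 180*x^4 + 600*x^3 + 164*x^2 - 560*x + C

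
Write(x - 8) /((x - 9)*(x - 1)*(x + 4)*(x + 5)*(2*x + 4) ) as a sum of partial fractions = -13/(504*(x + 5)) + 3/(65*(x + 4)) - 5/(198*(x + 2)) + 7/(1440*(x - 1)) + 1/(32032*(x - 9))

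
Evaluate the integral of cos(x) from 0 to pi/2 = 1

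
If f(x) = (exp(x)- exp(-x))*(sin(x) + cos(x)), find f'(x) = 2*(exp(2*x)*cos(x) + sin(x))*exp(-x)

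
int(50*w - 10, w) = 25*w^2 - 10*w + C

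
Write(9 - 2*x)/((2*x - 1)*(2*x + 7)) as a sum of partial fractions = -2/(2*x + 7) + 1/(2*x - 1)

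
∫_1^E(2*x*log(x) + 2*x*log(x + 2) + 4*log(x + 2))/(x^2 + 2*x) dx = 2*log(2 + E)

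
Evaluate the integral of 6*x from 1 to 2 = 9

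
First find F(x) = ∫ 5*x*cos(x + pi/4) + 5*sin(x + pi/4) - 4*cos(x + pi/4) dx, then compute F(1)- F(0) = sin(pi/4 + 1) + 2*sqrt(2)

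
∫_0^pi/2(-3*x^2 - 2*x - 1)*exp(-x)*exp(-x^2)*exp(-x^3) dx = -1 + exp(-pi^3/8 - pi^2/4 - pi/2)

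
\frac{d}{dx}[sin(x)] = cos(x)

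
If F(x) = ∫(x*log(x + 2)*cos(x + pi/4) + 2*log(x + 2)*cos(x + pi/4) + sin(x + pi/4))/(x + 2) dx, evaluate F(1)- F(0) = -sqrt(2)*log(2)/2 + log(3)*sin(pi/4 + 1)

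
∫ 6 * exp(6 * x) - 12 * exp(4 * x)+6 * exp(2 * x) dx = (exp(2*x) - 1)^3 + C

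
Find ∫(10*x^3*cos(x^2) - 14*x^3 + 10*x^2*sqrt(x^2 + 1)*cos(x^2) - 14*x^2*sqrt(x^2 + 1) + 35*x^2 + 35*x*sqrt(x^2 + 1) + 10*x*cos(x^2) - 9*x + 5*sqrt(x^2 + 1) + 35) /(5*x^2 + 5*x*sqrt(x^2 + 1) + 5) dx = -7*x^2/5 + 7*x + log(x + sqrt(x^2 + 1)) + sin(x^2) + C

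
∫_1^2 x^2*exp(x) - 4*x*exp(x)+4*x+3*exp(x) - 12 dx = -4*E - 6 + exp(2)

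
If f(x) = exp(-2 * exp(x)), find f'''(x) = (-8*exp(3*x) + 12*exp(2*x) - 2*exp(x))*exp(-2*exp(x))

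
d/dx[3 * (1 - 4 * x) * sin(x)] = -12*x*cos(x) - 12*sin(x) + 3*cos(x)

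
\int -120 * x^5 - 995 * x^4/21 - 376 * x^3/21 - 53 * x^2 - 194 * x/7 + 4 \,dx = -20*x^6 - 199*x^5/21 - 94*x^4/21 - 53*x^3/3 - 97*x^2/7 + 4*x + C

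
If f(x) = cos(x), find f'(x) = -sin(x)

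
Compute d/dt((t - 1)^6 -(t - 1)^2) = 6*t^5 - 30*t^4 + 60*t^3 - 60*t^2 + 28*t - 4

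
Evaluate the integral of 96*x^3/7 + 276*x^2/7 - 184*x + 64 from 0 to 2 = -80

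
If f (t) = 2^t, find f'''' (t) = 2^t*log(2)^4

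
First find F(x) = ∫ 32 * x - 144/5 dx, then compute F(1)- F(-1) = -288/5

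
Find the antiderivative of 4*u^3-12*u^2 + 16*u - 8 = u^4 - 4*u^3 + 8*u^2 - 8*u + C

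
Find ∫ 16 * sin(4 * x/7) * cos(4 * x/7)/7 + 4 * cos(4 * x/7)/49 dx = sin(4*x/7)/7 - cos(8*x/7) + 1 + C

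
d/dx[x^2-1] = 2*x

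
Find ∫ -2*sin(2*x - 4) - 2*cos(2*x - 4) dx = -sin(2*x - 4) + cos(2*x - 4) + C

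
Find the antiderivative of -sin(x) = cos(x) + C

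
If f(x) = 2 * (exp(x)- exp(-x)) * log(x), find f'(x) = (2*x*exp(2*x)*log(x) + 2*x*log(x) + 2*exp(2*x) - 2)*exp(-x)/x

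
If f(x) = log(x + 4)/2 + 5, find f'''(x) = 1/(x^3 + 12*x^2 + 48*x + 64)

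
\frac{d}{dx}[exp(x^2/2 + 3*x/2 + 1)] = x*exp(x^2/2 + 3*x/2 + 1) + 3*exp(x^2/2 + 3*x/2 + 1)/2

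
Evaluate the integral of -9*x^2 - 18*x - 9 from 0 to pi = 3 - 3*(1 + pi)^3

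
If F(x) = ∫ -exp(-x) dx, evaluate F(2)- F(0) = -1 + exp(-2)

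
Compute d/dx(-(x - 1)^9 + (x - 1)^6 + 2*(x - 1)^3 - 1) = -9*x^8 + 72*x^7 - 252*x^6 + 510*x^5 - 660*x^4 + 564*x^3 - 306*x^2 + 90*x - 9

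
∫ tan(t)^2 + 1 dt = tan(t) + C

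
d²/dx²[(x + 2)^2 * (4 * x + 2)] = 24*x + 36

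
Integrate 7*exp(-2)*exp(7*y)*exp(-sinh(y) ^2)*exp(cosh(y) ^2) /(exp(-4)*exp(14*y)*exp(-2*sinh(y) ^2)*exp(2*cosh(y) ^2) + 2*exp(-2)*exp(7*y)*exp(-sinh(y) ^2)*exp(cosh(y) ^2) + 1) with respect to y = exp(7*y)/(exp(7*y) + E) + C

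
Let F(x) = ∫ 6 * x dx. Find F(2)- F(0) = 12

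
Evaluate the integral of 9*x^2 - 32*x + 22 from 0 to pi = (-4 + 3*pi)*(-2 + (-2 + pi)^2) + 8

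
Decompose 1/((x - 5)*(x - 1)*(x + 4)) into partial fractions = 1/(45*(x + 4)) - 1/(20*(x - 1)) + 1/(36*(x - 5))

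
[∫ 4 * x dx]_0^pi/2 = pi^2/2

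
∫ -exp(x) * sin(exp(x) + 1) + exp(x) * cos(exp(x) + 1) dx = sqrt(2)*sin(exp(x) + pi/4 + 1) + C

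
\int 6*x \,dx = 3*x^2 + C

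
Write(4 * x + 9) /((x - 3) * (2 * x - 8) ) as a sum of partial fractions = -21/(2*(x - 3)) + 25/(2*(x - 4))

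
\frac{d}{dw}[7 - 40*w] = -40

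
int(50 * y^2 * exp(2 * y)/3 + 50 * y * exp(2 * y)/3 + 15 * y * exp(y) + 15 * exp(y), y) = 5*y*exp(y)/3 + (5*y*exp(y) + 4)^2/3 + C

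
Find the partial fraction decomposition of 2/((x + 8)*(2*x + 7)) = 4/(9*(2*x + 7)) - 2/(9*(x + 8))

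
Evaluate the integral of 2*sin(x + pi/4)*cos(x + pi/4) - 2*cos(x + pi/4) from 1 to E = -(-1 + sin(pi/4 + 1))^2 + (-1 + sin(pi/4 + E))^2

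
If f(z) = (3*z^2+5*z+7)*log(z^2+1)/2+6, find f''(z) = (3*z^4*log(z^2 + 1) + 9*z^4 + 5*z^3 + 6*z^2*log(z^2 + 1) + 8*z^2 + 15*z + 3*log(z^2 + 1) + 7)/(z^4 + 2*z^2 + 1)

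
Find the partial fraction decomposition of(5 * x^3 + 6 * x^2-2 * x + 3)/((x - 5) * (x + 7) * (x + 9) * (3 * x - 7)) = -319/(952*(3*x - 7)) + 1569/(476*(x + 9)) - 117/(56*(x + 7)) + 4/(7*(x - 5))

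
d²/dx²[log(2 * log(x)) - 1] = (-log(x) - 1)/(x^2*log(x)^2)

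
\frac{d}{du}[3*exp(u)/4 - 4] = 3*exp(u)/4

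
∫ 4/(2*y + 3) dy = 2*log(2*y + 3) + C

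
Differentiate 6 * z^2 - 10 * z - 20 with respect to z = 12*z - 10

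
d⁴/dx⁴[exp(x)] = exp(x)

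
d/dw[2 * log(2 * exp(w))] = 2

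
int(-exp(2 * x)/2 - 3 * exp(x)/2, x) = (-exp(x) - 6)*exp(x)/4 + C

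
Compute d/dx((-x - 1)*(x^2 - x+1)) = -3*x^2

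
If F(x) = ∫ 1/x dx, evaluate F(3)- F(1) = log(3)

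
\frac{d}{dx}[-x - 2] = -1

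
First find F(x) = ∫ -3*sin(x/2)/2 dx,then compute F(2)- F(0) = -3 + 3*cos(1)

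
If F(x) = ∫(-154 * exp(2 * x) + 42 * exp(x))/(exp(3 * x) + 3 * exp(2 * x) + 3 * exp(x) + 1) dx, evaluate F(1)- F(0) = -98*exp(2)/(1 + E)^2 + 7/2 + 42*E/(1 + E)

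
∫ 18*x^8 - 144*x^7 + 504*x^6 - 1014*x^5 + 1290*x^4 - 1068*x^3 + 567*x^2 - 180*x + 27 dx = 2*x^9 - 18*x^8 + 72*x^7 - 169*x^6 + 258*x^5 - 267*x^4 + 189*x^3 - 90*x^2 + 27*x + C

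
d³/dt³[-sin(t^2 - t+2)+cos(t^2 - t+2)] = 8*t^3*sin(t^2 - t + 2) + 8*t^3*cos(t^2 - t + 2) - 12*t^2*sin(t^2 - t + 2) - 12*t^2*cos(t^2 - t + 2) + 18*t*sin(t^2 - t + 2) - 6*t*cos(t^2 - t + 2) - 7*sin(t^2 - t + 2) + 5*cos(t^2 - t + 2)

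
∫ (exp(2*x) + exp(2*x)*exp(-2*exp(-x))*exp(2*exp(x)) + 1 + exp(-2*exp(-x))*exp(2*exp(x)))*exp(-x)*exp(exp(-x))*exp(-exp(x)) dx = 2*sinh(2*sinh(x)) + C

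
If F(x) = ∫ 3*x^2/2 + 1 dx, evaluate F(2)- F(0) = 6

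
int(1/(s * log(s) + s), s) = log(2*log(s) + 2) + C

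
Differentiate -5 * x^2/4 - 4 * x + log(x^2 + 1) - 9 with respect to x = (-5*x^3 - 8*x^2 - x - 8)/(2*x^2 + 2)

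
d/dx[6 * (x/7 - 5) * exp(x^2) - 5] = 12*x^2*exp(x^2)/7 - 60*x*exp(x^2) + 6*exp(x^2)/7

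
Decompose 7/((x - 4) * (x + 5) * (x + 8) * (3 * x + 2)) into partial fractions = -27/(572*(3*x + 2)) - 7/(792*(x + 8)) + 7/(351*(x + 5)) + 1/(216*(x - 4))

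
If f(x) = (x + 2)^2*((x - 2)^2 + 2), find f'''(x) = 24*x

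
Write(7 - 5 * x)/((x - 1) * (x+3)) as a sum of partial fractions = -11/(2*(x + 3)) + 1/(2*(x - 1))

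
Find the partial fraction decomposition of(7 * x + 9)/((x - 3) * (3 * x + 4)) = 1/(13*(3*x + 4)) + 30/(13*(x - 3))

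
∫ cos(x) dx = sin(x) + C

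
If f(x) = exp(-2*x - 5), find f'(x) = -2*exp(-2*x - 5)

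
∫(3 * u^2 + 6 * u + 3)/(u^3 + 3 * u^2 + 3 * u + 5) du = log((u + 1)^3 + 4) + C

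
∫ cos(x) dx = sin(x) + C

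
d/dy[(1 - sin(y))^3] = -3*(sin(y) - 1)^2*cos(y)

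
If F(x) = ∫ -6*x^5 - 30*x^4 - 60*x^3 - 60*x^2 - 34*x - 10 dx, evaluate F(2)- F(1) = -675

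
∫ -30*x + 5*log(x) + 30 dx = 5*x*(-3*x + log(x) + 5) + C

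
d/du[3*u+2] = 3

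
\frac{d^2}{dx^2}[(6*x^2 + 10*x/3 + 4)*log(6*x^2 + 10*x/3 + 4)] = (324*x^2*log(3*x^2 + 5*x/3 + 2) + 324*x^2*log(2) + 972*x^2 + 180*x*log(3*x^2 + 5*x/3 + 2) + 180*x*log(2) + 540*x + 216*log(3*x^2 + 5*x/3 + 2) + 216*log(2) + 266)/(27*x^2 + 15*x + 18)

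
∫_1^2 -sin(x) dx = -cos(1) + cos(2)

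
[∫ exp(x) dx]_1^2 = -E + exp(2)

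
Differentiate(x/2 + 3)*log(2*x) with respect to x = (x*log(x) + x*log(2) + x + 6)/(2*x)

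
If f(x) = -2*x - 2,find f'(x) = -2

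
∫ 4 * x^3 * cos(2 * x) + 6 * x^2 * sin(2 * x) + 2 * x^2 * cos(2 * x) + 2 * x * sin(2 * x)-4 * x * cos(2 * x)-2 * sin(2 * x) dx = x*(2*x^2 + x - 2)*sin(2*x) + C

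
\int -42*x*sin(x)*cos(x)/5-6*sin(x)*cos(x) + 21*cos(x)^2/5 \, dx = (21*x/5 + 3)*cos(x)^2 + C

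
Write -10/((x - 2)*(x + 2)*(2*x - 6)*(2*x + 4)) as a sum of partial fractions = -9/(160*(x + 2)) - 1/(8*(x + 2)^2) + 5/(32*(x - 2)) - 1/(10*(x - 3))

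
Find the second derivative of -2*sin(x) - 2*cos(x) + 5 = 2*sin(x) + 2*cos(x)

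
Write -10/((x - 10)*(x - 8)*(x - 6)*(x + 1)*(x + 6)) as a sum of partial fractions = -1/(1344*(x + 6)) + 2/(693*(x + 1)) - 5/(336*(x - 6)) + 5/(252*(x - 8)) - 5/(704*(x - 10))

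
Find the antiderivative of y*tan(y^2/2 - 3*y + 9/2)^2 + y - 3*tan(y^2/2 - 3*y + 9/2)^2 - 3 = tan((y - 3)^2/2) + C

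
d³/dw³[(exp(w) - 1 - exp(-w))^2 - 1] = (8*exp(4*w) - 2*exp(3*w) - 2*exp(w) - 8)*exp(-2*w)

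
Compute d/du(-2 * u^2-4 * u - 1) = -4*u - 4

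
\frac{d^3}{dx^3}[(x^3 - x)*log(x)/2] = (6*x^2*log(x) + 11*x^2 + 1)/(2*x^2)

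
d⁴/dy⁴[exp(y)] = exp(y)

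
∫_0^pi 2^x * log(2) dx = -1 + 2^pi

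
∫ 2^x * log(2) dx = 2^x + C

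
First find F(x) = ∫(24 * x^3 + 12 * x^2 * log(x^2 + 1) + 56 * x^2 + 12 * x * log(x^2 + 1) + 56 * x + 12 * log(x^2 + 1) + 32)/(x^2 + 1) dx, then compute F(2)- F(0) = 4 + 4*log(5) + 3*(log(5) + 6)^2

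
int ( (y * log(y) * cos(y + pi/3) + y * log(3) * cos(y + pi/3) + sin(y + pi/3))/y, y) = log(3*y)*sin(y + pi/3) + C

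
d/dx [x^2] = 2*x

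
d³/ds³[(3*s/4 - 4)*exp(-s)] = (25 - 3*s)*exp(-s)/4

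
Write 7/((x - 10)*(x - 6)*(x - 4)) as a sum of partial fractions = 7/(12*(x - 4)) - 7/(8*(x - 6)) + 7/(24*(x - 10))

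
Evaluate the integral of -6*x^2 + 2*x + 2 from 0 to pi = -2*pi^3 + 2*pi + pi^2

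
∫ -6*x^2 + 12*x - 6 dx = -2*x^3 + 6*x^2 - 6*x + C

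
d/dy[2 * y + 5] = 2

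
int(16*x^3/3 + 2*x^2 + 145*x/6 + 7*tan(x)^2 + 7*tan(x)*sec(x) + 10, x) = 4*x^2 + x + (4*x^2 + x + 12)^2/12 + 7*tan(x) + 7*sec(x) + C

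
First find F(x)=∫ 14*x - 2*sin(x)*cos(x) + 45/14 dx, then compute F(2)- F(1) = cos(4)/2 - cos(2)/2 + 339/14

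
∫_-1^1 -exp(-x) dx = -E + exp(-1)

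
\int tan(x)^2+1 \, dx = tan(x) + C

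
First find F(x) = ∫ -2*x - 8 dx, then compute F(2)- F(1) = -11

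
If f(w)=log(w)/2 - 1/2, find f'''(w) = w^(-3)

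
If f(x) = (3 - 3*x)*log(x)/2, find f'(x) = (-3*x*log(x) - 3*x + 3)/(2*x)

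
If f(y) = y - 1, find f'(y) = 1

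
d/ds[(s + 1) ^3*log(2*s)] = (3*s^3*log(s) + s^3 + 3*s^3*log(2) + 6*s^2*log(s) + 3*s^2 + 6*s^2*log(2) + 3*s*log(s) + 3*s*log(2) + 3*s + 1)/s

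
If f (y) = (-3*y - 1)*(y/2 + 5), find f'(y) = -3*y - 31/2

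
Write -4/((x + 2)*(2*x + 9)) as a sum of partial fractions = 8/(5*(2*x + 9)) - 4/(5*(x + 2))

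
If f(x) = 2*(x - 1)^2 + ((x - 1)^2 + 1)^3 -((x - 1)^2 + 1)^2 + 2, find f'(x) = 6*x^5 - 30*x^4 + 68*x^3 - 84*x^2 + 60*x - 20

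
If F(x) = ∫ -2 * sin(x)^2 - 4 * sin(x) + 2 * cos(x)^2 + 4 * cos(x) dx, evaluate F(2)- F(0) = -9 + (cos(2) + sin(2) + 2)^2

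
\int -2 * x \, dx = -x^2 + C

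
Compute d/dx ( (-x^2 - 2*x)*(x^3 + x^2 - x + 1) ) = -5*x^4 - 12*x^3 - 3*x^2 + 2*x - 2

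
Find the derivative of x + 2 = 1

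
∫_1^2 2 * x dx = 3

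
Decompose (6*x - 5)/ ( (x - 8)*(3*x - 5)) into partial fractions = -15/(19*(3*x - 5)) + 43/(19*(x - 8))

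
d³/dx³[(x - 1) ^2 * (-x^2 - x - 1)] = 6 - 24*x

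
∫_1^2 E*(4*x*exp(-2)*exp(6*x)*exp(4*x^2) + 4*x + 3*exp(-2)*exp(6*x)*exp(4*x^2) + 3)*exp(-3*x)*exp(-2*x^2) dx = -exp(4) - exp(-13) + exp(-4) + exp(13)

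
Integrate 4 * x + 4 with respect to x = 2*x^2 + 4*x + C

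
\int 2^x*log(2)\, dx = 2^x + C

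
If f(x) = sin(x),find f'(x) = cos(x)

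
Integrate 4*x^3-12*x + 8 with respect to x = x^4 - 6*x^2 + 8*x + C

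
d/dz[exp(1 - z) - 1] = -exp(1 - z)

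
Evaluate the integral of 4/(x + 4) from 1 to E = -4*log(5) + 4*log(E + 4)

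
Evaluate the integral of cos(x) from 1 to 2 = -sin(1) + sin(2)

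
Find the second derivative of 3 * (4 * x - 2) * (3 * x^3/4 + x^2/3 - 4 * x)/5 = 108*x^2/5 - 3*x/5 - 20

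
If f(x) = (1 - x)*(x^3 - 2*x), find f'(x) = -4*x^3 + 3*x^2 + 4*x - 2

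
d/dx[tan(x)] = cos(x)^(-2)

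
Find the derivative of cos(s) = -sin(s)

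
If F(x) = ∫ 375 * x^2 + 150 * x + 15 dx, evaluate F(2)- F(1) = 1115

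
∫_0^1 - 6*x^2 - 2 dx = -4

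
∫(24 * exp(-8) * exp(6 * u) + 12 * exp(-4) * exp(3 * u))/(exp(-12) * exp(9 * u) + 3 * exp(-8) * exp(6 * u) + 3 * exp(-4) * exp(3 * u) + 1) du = 2*(exp(6*u) - 2*exp(3*u + 4) - 2*exp(8))/(exp(6*u) + 2*exp(3*u + 4) + exp(8)) + C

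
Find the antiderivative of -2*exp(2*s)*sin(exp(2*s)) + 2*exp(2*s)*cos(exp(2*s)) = sqrt(2)*sin(exp(2*s) + pi/4) + C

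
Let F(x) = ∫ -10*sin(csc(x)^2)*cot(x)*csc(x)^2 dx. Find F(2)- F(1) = -5*cos(csc(2)^2) + 5*cos(csc(1)^2)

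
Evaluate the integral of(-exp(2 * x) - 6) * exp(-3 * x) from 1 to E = -exp(-1) - 2*exp(-3) + 2*exp(-3*E) + exp(-E)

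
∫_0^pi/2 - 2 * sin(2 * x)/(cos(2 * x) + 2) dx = -log(3)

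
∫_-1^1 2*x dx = 0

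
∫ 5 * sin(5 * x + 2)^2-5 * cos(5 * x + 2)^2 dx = -sin(10*x + 4)/2 + C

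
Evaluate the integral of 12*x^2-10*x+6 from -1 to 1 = 20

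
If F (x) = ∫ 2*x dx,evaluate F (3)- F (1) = 8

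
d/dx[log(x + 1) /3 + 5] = 1/(3*x + 3)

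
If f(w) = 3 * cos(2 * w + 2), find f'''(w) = 24*sin(2*w + 2)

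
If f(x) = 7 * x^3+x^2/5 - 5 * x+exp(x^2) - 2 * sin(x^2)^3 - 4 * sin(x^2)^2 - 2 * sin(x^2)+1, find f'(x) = 21*x^2 + 2*x*exp(x^2) - 8*x*sin(2*x^2) - 7*x*cos(x^2) + 3*x*cos(3*x^2) + 2*x/5 - 5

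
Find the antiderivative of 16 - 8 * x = -4*x^2 + 16*x + C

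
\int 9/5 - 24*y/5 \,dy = -12*y^2/5 + 9*y/5 + C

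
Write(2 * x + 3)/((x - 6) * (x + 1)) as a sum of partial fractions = -1/(7*(x + 1)) + 15/(7*(x - 6))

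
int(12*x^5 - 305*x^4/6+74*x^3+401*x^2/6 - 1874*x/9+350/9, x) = 2*x^6 - 61*x^5/6 + 37*x^4/2 + 401*x^3/18 - 937*x^2/9 + 350*x/9 + C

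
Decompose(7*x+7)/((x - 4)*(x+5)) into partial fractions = 28/(9*(x + 5)) + 35/(9*(x - 4))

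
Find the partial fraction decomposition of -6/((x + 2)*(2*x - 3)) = -12/(7*(2*x - 3)) + 6/(7*(x + 2))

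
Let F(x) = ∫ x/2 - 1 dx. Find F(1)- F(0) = -3/4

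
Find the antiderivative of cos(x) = sin(x) + C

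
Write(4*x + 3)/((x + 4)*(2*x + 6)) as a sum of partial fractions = 13/(2*(x + 4)) - 9/(2*(x + 3))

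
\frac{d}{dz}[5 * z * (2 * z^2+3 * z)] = 30*z^2 + 30*z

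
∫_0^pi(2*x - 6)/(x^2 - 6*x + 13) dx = -log(13) + log((-3 + pi)^2 + 4)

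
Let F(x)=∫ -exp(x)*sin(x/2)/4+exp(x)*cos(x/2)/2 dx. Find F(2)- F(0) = -1/2 + exp(2)*cos(1)/2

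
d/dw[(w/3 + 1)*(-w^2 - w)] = -w^2 - 8*w/3 - 1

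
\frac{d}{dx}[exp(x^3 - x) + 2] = 3*x^2*exp(x^3 - x) - exp(x^3 - x)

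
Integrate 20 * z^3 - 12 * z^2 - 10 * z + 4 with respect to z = 5*z^4 - 4*z^3 - 5*z^2 + 4*z + C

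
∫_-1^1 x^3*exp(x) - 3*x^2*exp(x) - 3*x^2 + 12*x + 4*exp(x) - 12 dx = -26 - E + 27*exp(-1)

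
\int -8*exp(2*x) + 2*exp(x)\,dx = (2 - 4*exp(x))*exp(x) + C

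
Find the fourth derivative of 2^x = 2^x*log(2)^4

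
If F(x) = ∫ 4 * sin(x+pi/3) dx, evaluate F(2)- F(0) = 2 - 4*cos(pi/3 + 2)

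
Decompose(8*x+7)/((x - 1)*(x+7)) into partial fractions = 49/(8*(x + 7)) + 15/(8*(x - 1))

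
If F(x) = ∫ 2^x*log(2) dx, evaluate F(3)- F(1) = 6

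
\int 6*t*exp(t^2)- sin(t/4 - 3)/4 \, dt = 3*exp(t^2) + cos(t/4 - 3) + C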